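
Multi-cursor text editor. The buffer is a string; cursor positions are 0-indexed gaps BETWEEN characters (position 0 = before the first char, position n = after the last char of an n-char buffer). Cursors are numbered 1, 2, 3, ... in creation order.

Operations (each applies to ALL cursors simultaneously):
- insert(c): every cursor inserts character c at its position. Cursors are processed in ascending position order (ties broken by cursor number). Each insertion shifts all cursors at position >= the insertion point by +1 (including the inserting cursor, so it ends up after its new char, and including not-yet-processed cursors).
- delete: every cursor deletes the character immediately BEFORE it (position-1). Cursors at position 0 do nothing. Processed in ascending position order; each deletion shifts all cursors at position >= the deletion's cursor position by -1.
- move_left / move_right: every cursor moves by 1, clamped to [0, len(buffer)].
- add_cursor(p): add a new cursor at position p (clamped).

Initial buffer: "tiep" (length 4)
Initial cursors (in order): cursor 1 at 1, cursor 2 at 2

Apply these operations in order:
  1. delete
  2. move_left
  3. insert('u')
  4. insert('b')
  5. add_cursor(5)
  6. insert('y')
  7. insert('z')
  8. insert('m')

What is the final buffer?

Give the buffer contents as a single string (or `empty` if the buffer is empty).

Answer: uubbyyzzmmeyzmp

Derivation:
After op 1 (delete): buffer="ep" (len 2), cursors c1@0 c2@0, authorship ..
After op 2 (move_left): buffer="ep" (len 2), cursors c1@0 c2@0, authorship ..
After op 3 (insert('u')): buffer="uuep" (len 4), cursors c1@2 c2@2, authorship 12..
After op 4 (insert('b')): buffer="uubbep" (len 6), cursors c1@4 c2@4, authorship 1212..
After op 5 (add_cursor(5)): buffer="uubbep" (len 6), cursors c1@4 c2@4 c3@5, authorship 1212..
After op 6 (insert('y')): buffer="uubbyyeyp" (len 9), cursors c1@6 c2@6 c3@8, authorship 121212.3.
After op 7 (insert('z')): buffer="uubbyyzzeyzp" (len 12), cursors c1@8 c2@8 c3@11, authorship 12121212.33.
After op 8 (insert('m')): buffer="uubbyyzzmmeyzmp" (len 15), cursors c1@10 c2@10 c3@14, authorship 1212121212.333.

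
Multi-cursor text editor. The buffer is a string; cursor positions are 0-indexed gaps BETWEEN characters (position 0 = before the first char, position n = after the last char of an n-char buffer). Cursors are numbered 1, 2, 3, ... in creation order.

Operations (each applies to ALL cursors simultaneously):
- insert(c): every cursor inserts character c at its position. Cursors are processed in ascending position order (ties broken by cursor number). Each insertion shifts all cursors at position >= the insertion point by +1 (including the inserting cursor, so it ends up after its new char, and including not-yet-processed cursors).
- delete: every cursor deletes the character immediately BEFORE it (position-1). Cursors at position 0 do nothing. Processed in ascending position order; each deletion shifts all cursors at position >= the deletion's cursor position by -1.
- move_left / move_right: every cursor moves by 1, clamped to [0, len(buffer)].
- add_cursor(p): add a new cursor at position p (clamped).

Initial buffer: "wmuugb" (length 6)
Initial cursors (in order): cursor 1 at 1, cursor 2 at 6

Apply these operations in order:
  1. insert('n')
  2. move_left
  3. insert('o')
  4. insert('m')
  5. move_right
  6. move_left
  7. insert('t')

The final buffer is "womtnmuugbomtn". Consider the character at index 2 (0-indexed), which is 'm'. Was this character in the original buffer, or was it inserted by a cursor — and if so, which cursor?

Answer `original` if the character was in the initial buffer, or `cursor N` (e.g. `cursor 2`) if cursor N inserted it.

Answer: cursor 1

Derivation:
After op 1 (insert('n')): buffer="wnmuugbn" (len 8), cursors c1@2 c2@8, authorship .1.....2
After op 2 (move_left): buffer="wnmuugbn" (len 8), cursors c1@1 c2@7, authorship .1.....2
After op 3 (insert('o')): buffer="wonmuugbon" (len 10), cursors c1@2 c2@9, authorship .11.....22
After op 4 (insert('m')): buffer="womnmuugbomn" (len 12), cursors c1@3 c2@11, authorship .111.....222
After op 5 (move_right): buffer="womnmuugbomn" (len 12), cursors c1@4 c2@12, authorship .111.....222
After op 6 (move_left): buffer="womnmuugbomn" (len 12), cursors c1@3 c2@11, authorship .111.....222
After op 7 (insert('t')): buffer="womtnmuugbomtn" (len 14), cursors c1@4 c2@13, authorship .1111.....2222
Authorship (.=original, N=cursor N): . 1 1 1 1 . . . . . 2 2 2 2
Index 2: author = 1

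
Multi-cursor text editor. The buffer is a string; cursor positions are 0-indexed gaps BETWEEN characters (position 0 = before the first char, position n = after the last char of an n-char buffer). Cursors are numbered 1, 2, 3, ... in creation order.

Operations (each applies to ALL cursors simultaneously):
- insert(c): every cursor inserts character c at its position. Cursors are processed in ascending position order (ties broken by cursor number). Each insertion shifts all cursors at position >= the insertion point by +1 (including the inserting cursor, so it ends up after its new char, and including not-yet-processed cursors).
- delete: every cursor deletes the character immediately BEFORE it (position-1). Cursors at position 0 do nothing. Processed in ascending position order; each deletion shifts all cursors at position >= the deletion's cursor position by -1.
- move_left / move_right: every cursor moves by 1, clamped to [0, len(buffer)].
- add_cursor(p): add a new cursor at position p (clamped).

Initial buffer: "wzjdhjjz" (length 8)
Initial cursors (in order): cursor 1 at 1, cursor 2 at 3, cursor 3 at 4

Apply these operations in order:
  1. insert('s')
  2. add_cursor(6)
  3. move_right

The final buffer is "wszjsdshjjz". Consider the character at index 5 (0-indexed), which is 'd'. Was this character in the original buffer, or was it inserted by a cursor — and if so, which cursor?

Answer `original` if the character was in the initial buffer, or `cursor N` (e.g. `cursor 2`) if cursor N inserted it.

Answer: original

Derivation:
After op 1 (insert('s')): buffer="wszjsdshjjz" (len 11), cursors c1@2 c2@5 c3@7, authorship .1..2.3....
After op 2 (add_cursor(6)): buffer="wszjsdshjjz" (len 11), cursors c1@2 c2@5 c4@6 c3@7, authorship .1..2.3....
After op 3 (move_right): buffer="wszjsdshjjz" (len 11), cursors c1@3 c2@6 c4@7 c3@8, authorship .1..2.3....
Authorship (.=original, N=cursor N): . 1 . . 2 . 3 . . . .
Index 5: author = original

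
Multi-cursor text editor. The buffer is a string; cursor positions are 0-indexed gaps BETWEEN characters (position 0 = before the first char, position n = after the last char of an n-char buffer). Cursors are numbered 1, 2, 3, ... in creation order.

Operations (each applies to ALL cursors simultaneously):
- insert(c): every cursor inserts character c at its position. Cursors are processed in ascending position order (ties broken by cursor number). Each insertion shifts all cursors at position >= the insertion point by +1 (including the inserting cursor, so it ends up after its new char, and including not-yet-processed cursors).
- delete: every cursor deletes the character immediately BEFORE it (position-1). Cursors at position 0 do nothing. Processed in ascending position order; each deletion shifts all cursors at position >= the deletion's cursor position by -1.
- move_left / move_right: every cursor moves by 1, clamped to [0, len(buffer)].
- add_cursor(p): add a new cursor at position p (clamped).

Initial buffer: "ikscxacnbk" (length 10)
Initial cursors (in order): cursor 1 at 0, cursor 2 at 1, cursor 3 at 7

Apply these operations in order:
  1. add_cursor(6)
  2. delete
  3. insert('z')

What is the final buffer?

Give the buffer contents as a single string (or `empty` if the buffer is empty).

Answer: zzkscxzznbk

Derivation:
After op 1 (add_cursor(6)): buffer="ikscxacnbk" (len 10), cursors c1@0 c2@1 c4@6 c3@7, authorship ..........
After op 2 (delete): buffer="kscxnbk" (len 7), cursors c1@0 c2@0 c3@4 c4@4, authorship .......
After op 3 (insert('z')): buffer="zzkscxzznbk" (len 11), cursors c1@2 c2@2 c3@8 c4@8, authorship 12....34...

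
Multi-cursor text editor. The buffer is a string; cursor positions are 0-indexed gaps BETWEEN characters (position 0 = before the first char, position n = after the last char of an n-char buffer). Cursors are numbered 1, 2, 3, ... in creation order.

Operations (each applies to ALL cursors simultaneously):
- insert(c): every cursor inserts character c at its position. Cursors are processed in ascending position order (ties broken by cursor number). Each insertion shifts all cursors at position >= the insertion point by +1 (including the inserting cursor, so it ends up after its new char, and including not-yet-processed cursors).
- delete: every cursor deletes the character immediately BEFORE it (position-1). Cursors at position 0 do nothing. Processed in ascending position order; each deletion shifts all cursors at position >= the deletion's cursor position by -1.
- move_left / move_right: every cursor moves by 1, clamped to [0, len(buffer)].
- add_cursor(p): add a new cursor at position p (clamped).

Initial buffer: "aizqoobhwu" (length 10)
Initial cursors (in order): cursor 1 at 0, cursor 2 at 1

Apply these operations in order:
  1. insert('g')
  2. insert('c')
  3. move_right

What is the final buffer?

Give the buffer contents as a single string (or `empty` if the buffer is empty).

After op 1 (insert('g')): buffer="gagizqoobhwu" (len 12), cursors c1@1 c2@3, authorship 1.2.........
After op 2 (insert('c')): buffer="gcagcizqoobhwu" (len 14), cursors c1@2 c2@5, authorship 11.22.........
After op 3 (move_right): buffer="gcagcizqoobhwu" (len 14), cursors c1@3 c2@6, authorship 11.22.........

Answer: gcagcizqoobhwu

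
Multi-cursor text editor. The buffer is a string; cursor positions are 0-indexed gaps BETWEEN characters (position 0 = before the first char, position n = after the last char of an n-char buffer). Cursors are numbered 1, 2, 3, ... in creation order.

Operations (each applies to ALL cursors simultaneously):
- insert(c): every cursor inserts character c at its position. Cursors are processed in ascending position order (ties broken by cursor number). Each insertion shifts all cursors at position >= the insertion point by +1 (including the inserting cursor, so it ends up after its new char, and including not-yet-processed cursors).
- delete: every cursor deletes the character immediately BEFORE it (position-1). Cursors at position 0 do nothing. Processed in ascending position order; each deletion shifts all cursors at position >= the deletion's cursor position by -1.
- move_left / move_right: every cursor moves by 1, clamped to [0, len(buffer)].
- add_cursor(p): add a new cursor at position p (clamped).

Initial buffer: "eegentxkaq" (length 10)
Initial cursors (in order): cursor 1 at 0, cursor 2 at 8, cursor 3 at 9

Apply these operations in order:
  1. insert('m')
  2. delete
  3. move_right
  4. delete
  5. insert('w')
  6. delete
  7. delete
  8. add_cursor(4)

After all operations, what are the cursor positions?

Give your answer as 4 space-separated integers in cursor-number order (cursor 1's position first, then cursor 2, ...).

Answer: 0 5 5 4

Derivation:
After op 1 (insert('m')): buffer="meegentxkmamq" (len 13), cursors c1@1 c2@10 c3@12, authorship 1........2.3.
After op 2 (delete): buffer="eegentxkaq" (len 10), cursors c1@0 c2@8 c3@9, authorship ..........
After op 3 (move_right): buffer="eegentxkaq" (len 10), cursors c1@1 c2@9 c3@10, authorship ..........
After op 4 (delete): buffer="egentxk" (len 7), cursors c1@0 c2@7 c3@7, authorship .......
After op 5 (insert('w')): buffer="wegentxkww" (len 10), cursors c1@1 c2@10 c3@10, authorship 1.......23
After op 6 (delete): buffer="egentxk" (len 7), cursors c1@0 c2@7 c3@7, authorship .......
After op 7 (delete): buffer="egent" (len 5), cursors c1@0 c2@5 c3@5, authorship .....
After op 8 (add_cursor(4)): buffer="egent" (len 5), cursors c1@0 c4@4 c2@5 c3@5, authorship .....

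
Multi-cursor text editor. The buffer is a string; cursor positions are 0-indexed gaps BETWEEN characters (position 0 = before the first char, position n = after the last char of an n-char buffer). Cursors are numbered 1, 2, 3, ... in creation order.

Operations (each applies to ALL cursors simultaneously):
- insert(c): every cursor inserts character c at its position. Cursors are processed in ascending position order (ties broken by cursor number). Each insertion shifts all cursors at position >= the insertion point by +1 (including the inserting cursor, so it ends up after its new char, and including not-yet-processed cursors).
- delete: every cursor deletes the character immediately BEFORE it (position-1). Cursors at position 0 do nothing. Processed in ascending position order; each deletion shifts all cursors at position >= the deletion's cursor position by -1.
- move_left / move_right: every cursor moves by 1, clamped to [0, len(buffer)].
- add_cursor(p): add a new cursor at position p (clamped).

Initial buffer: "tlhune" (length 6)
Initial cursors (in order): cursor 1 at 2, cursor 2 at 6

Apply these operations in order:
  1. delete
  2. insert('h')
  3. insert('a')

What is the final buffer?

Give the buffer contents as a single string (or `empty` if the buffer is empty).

After op 1 (delete): buffer="thun" (len 4), cursors c1@1 c2@4, authorship ....
After op 2 (insert('h')): buffer="thhunh" (len 6), cursors c1@2 c2@6, authorship .1...2
After op 3 (insert('a')): buffer="thahunha" (len 8), cursors c1@3 c2@8, authorship .11...22

Answer: thahunha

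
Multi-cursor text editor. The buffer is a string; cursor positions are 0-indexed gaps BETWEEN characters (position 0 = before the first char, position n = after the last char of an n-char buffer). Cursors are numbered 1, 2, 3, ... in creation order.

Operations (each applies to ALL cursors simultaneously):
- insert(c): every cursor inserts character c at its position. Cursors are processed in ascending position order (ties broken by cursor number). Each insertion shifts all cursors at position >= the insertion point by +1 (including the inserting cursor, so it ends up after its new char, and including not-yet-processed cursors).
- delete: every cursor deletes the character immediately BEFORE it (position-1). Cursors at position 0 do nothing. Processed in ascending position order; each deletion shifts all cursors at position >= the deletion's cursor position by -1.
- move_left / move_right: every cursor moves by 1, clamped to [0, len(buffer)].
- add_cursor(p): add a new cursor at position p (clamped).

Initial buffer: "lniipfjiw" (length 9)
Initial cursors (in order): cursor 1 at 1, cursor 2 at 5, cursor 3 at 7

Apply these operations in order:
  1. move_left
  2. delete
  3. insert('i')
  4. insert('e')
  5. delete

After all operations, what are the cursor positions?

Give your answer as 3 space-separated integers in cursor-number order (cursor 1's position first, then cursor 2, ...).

Answer: 1 5 7

Derivation:
After op 1 (move_left): buffer="lniipfjiw" (len 9), cursors c1@0 c2@4 c3@6, authorship .........
After op 2 (delete): buffer="lnipjiw" (len 7), cursors c1@0 c2@3 c3@4, authorship .......
After op 3 (insert('i')): buffer="ilniipijiw" (len 10), cursors c1@1 c2@5 c3@7, authorship 1...2.3...
After op 4 (insert('e')): buffer="ielniiepiejiw" (len 13), cursors c1@2 c2@7 c3@10, authorship 11...22.33...
After op 5 (delete): buffer="ilniipijiw" (len 10), cursors c1@1 c2@5 c3@7, authorship 1...2.3...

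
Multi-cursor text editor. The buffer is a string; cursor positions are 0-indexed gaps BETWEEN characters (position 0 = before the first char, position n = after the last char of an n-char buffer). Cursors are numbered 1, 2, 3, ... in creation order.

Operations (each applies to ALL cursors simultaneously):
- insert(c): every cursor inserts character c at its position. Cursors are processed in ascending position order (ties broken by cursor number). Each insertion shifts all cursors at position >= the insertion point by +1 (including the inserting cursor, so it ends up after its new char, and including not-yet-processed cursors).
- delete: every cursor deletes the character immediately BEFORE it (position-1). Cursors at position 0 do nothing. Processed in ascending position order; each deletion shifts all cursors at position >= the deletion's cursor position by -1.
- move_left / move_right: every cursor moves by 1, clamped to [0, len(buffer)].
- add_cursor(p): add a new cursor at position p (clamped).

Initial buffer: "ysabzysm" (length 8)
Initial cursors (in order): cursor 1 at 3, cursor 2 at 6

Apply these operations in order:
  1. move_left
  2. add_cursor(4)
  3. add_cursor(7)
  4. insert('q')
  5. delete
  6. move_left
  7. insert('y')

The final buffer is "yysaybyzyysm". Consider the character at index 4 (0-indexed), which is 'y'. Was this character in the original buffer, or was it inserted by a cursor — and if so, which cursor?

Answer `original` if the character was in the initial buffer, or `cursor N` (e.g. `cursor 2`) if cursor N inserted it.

After op 1 (move_left): buffer="ysabzysm" (len 8), cursors c1@2 c2@5, authorship ........
After op 2 (add_cursor(4)): buffer="ysabzysm" (len 8), cursors c1@2 c3@4 c2@5, authorship ........
After op 3 (add_cursor(7)): buffer="ysabzysm" (len 8), cursors c1@2 c3@4 c2@5 c4@7, authorship ........
After op 4 (insert('q')): buffer="ysqabqzqysqm" (len 12), cursors c1@3 c3@6 c2@8 c4@11, authorship ..1..3.2..4.
After op 5 (delete): buffer="ysabzysm" (len 8), cursors c1@2 c3@4 c2@5 c4@7, authorship ........
After op 6 (move_left): buffer="ysabzysm" (len 8), cursors c1@1 c3@3 c2@4 c4@6, authorship ........
After op 7 (insert('y')): buffer="yysaybyzyysm" (len 12), cursors c1@2 c3@5 c2@7 c4@10, authorship .1..3.2..4..
Authorship (.=original, N=cursor N): . 1 . . 3 . 2 . . 4 . .
Index 4: author = 3

Answer: cursor 3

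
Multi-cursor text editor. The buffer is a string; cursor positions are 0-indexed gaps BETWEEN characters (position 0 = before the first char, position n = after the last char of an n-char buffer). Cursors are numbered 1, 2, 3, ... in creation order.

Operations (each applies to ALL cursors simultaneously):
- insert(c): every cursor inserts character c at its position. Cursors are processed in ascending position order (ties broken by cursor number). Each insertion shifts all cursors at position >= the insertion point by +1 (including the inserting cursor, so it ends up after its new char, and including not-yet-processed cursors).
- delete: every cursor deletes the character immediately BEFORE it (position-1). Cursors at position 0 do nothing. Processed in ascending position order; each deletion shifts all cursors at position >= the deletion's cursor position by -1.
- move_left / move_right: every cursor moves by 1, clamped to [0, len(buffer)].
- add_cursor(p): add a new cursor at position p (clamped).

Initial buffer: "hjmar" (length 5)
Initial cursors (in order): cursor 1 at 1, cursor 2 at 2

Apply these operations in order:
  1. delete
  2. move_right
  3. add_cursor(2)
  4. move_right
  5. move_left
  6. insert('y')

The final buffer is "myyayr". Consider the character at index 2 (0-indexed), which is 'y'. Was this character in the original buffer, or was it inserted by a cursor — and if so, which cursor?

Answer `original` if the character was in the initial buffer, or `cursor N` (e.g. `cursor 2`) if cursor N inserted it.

Answer: cursor 2

Derivation:
After op 1 (delete): buffer="mar" (len 3), cursors c1@0 c2@0, authorship ...
After op 2 (move_right): buffer="mar" (len 3), cursors c1@1 c2@1, authorship ...
After op 3 (add_cursor(2)): buffer="mar" (len 3), cursors c1@1 c2@1 c3@2, authorship ...
After op 4 (move_right): buffer="mar" (len 3), cursors c1@2 c2@2 c3@3, authorship ...
After op 5 (move_left): buffer="mar" (len 3), cursors c1@1 c2@1 c3@2, authorship ...
After op 6 (insert('y')): buffer="myyayr" (len 6), cursors c1@3 c2@3 c3@5, authorship .12.3.
Authorship (.=original, N=cursor N): . 1 2 . 3 .
Index 2: author = 2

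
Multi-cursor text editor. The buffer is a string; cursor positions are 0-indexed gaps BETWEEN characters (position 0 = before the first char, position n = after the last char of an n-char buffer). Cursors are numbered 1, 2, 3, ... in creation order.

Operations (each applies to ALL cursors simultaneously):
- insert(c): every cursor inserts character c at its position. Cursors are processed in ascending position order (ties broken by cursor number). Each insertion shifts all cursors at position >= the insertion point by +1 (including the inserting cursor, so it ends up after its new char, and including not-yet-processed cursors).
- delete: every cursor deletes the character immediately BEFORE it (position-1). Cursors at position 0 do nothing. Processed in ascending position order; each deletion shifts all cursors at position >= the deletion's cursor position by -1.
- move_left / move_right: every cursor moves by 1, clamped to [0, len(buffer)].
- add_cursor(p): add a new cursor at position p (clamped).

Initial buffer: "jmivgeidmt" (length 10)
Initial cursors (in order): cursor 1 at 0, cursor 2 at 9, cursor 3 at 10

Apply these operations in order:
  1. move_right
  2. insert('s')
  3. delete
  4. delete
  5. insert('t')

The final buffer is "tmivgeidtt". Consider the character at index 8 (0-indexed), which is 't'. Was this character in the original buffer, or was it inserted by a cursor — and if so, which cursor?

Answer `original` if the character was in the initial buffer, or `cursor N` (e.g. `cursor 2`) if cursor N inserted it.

Answer: cursor 2

Derivation:
After op 1 (move_right): buffer="jmivgeidmt" (len 10), cursors c1@1 c2@10 c3@10, authorship ..........
After op 2 (insert('s')): buffer="jsmivgeidmtss" (len 13), cursors c1@2 c2@13 c3@13, authorship .1.........23
After op 3 (delete): buffer="jmivgeidmt" (len 10), cursors c1@1 c2@10 c3@10, authorship ..........
After op 4 (delete): buffer="mivgeid" (len 7), cursors c1@0 c2@7 c3@7, authorship .......
After op 5 (insert('t')): buffer="tmivgeidtt" (len 10), cursors c1@1 c2@10 c3@10, authorship 1.......23
Authorship (.=original, N=cursor N): 1 . . . . . . . 2 3
Index 8: author = 2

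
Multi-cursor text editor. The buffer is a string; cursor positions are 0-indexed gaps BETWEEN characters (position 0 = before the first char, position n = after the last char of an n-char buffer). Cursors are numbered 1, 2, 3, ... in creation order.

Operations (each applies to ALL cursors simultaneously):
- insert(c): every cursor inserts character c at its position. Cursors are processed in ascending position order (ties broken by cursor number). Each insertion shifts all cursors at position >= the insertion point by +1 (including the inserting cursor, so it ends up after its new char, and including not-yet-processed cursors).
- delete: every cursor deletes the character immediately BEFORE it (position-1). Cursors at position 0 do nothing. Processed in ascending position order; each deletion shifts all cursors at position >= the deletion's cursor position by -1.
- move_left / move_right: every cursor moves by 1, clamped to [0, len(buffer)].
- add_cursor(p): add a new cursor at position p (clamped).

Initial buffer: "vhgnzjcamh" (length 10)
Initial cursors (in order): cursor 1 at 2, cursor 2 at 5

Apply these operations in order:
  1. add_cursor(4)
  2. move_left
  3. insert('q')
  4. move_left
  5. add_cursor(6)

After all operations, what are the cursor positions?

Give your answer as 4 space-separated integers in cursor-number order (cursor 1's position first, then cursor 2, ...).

Answer: 1 6 4 6

Derivation:
After op 1 (add_cursor(4)): buffer="vhgnzjcamh" (len 10), cursors c1@2 c3@4 c2@5, authorship ..........
After op 2 (move_left): buffer="vhgnzjcamh" (len 10), cursors c1@1 c3@3 c2@4, authorship ..........
After op 3 (insert('q')): buffer="vqhgqnqzjcamh" (len 13), cursors c1@2 c3@5 c2@7, authorship .1..3.2......
After op 4 (move_left): buffer="vqhgqnqzjcamh" (len 13), cursors c1@1 c3@4 c2@6, authorship .1..3.2......
After op 5 (add_cursor(6)): buffer="vqhgqnqzjcamh" (len 13), cursors c1@1 c3@4 c2@6 c4@6, authorship .1..3.2......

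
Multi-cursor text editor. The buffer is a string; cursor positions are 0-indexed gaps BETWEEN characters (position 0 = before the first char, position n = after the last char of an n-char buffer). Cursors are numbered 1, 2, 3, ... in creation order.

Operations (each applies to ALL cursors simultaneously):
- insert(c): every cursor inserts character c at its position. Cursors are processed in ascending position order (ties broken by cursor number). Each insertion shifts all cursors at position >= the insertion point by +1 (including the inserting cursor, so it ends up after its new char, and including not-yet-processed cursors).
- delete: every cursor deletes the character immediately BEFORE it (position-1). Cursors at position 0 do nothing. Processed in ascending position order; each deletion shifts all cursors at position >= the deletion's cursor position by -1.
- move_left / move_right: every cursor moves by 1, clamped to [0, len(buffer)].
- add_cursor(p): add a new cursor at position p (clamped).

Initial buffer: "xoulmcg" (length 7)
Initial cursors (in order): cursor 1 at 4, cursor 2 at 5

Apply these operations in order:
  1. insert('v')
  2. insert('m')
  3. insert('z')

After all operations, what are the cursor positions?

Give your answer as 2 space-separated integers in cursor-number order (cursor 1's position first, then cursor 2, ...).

Answer: 7 11

Derivation:
After op 1 (insert('v')): buffer="xoulvmvcg" (len 9), cursors c1@5 c2@7, authorship ....1.2..
After op 2 (insert('m')): buffer="xoulvmmvmcg" (len 11), cursors c1@6 c2@9, authorship ....11.22..
After op 3 (insert('z')): buffer="xoulvmzmvmzcg" (len 13), cursors c1@7 c2@11, authorship ....111.222..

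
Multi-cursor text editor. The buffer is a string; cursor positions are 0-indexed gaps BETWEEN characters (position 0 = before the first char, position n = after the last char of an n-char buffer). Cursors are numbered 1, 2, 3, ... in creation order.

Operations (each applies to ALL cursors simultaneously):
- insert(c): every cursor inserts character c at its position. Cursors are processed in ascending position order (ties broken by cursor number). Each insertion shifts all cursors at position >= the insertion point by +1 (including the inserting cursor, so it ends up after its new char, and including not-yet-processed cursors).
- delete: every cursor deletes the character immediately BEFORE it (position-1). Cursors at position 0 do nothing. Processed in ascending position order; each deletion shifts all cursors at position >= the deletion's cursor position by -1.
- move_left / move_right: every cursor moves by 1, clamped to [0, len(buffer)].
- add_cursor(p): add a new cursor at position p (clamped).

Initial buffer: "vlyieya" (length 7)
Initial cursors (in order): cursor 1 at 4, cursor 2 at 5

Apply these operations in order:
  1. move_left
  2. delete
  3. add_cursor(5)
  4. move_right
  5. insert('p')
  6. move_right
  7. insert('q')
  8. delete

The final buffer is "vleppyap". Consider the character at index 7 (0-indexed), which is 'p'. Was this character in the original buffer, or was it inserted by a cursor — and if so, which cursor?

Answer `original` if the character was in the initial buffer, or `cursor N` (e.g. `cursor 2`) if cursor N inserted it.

Answer: cursor 3

Derivation:
After op 1 (move_left): buffer="vlyieya" (len 7), cursors c1@3 c2@4, authorship .......
After op 2 (delete): buffer="vleya" (len 5), cursors c1@2 c2@2, authorship .....
After op 3 (add_cursor(5)): buffer="vleya" (len 5), cursors c1@2 c2@2 c3@5, authorship .....
After op 4 (move_right): buffer="vleya" (len 5), cursors c1@3 c2@3 c3@5, authorship .....
After op 5 (insert('p')): buffer="vleppyap" (len 8), cursors c1@5 c2@5 c3@8, authorship ...12..3
After op 6 (move_right): buffer="vleppyap" (len 8), cursors c1@6 c2@6 c3@8, authorship ...12..3
After op 7 (insert('q')): buffer="vleppyqqapq" (len 11), cursors c1@8 c2@8 c3@11, authorship ...12.12.33
After op 8 (delete): buffer="vleppyap" (len 8), cursors c1@6 c2@6 c3@8, authorship ...12..3
Authorship (.=original, N=cursor N): . . . 1 2 . . 3
Index 7: author = 3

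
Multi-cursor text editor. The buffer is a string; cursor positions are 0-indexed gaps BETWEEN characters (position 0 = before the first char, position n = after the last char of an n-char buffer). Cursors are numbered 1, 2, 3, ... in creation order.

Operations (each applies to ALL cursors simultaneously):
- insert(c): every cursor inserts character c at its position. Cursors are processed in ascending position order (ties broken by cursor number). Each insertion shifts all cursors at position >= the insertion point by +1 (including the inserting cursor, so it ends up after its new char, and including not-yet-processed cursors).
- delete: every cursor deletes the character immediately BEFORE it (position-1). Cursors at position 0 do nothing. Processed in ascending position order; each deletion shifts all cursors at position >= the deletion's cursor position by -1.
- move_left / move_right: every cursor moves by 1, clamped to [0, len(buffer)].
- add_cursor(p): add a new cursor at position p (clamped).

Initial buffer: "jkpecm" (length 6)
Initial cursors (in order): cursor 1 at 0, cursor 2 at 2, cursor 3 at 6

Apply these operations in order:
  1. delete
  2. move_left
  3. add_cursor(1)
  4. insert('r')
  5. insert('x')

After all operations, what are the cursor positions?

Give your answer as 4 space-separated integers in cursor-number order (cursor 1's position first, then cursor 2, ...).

Answer: 4 4 11 7

Derivation:
After op 1 (delete): buffer="jpec" (len 4), cursors c1@0 c2@1 c3@4, authorship ....
After op 2 (move_left): buffer="jpec" (len 4), cursors c1@0 c2@0 c3@3, authorship ....
After op 3 (add_cursor(1)): buffer="jpec" (len 4), cursors c1@0 c2@0 c4@1 c3@3, authorship ....
After op 4 (insert('r')): buffer="rrjrperc" (len 8), cursors c1@2 c2@2 c4@4 c3@7, authorship 12.4..3.
After op 5 (insert('x')): buffer="rrxxjrxperxc" (len 12), cursors c1@4 c2@4 c4@7 c3@11, authorship 1212.44..33.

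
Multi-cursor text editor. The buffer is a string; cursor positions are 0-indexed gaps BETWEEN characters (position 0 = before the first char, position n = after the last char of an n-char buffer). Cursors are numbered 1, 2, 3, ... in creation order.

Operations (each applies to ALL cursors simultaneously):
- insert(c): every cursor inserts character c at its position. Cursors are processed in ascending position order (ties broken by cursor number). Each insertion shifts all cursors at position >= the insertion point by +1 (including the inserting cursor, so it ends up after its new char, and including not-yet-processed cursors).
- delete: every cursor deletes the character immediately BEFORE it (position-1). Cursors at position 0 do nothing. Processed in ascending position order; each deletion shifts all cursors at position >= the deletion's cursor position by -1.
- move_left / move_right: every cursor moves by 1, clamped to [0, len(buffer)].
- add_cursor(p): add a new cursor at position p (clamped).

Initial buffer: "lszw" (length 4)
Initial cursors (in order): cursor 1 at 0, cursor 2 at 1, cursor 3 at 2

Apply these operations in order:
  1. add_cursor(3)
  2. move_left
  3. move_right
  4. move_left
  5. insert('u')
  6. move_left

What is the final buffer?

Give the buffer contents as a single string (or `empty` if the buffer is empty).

After op 1 (add_cursor(3)): buffer="lszw" (len 4), cursors c1@0 c2@1 c3@2 c4@3, authorship ....
After op 2 (move_left): buffer="lszw" (len 4), cursors c1@0 c2@0 c3@1 c4@2, authorship ....
After op 3 (move_right): buffer="lszw" (len 4), cursors c1@1 c2@1 c3@2 c4@3, authorship ....
After op 4 (move_left): buffer="lszw" (len 4), cursors c1@0 c2@0 c3@1 c4@2, authorship ....
After op 5 (insert('u')): buffer="uulusuzw" (len 8), cursors c1@2 c2@2 c3@4 c4@6, authorship 12.3.4..
After op 6 (move_left): buffer="uulusuzw" (len 8), cursors c1@1 c2@1 c3@3 c4@5, authorship 12.3.4..

Answer: uulusuzw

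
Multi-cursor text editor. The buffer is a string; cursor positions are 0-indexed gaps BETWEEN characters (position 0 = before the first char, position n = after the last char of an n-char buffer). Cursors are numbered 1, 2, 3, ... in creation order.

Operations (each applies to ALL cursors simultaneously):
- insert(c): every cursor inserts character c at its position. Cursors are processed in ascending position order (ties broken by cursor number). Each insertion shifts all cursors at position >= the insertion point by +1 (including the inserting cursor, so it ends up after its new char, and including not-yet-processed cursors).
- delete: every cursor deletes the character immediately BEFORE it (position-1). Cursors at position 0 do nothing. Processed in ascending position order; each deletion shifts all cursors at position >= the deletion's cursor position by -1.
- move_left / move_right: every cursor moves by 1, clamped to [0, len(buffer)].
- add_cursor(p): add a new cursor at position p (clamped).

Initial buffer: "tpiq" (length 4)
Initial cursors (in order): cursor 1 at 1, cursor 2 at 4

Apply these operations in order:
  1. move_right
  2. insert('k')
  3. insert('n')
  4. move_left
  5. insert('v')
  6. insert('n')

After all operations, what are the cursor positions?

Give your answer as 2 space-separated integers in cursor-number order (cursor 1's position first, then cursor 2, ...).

After op 1 (move_right): buffer="tpiq" (len 4), cursors c1@2 c2@4, authorship ....
After op 2 (insert('k')): buffer="tpkiqk" (len 6), cursors c1@3 c2@6, authorship ..1..2
After op 3 (insert('n')): buffer="tpkniqkn" (len 8), cursors c1@4 c2@8, authorship ..11..22
After op 4 (move_left): buffer="tpkniqkn" (len 8), cursors c1@3 c2@7, authorship ..11..22
After op 5 (insert('v')): buffer="tpkvniqkvn" (len 10), cursors c1@4 c2@9, authorship ..111..222
After op 6 (insert('n')): buffer="tpkvnniqkvnn" (len 12), cursors c1@5 c2@11, authorship ..1111..2222

Answer: 5 11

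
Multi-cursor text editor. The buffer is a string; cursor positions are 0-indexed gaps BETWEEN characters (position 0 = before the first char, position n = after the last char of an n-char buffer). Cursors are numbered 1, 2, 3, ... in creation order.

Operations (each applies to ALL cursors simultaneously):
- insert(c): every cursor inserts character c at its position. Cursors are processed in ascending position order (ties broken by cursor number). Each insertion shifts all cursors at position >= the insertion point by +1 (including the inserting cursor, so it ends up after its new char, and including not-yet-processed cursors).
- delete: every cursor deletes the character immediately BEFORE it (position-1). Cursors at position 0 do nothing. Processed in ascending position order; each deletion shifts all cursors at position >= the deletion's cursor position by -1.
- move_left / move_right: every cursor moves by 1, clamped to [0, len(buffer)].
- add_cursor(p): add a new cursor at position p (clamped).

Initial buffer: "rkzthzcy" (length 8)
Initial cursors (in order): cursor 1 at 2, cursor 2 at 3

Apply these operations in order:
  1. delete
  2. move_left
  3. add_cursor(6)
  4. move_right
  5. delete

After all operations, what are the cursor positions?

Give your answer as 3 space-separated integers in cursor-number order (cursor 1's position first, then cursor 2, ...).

Answer: 0 0 4

Derivation:
After op 1 (delete): buffer="rthzcy" (len 6), cursors c1@1 c2@1, authorship ......
After op 2 (move_left): buffer="rthzcy" (len 6), cursors c1@0 c2@0, authorship ......
After op 3 (add_cursor(6)): buffer="rthzcy" (len 6), cursors c1@0 c2@0 c3@6, authorship ......
After op 4 (move_right): buffer="rthzcy" (len 6), cursors c1@1 c2@1 c3@6, authorship ......
After op 5 (delete): buffer="thzc" (len 4), cursors c1@0 c2@0 c3@4, authorship ....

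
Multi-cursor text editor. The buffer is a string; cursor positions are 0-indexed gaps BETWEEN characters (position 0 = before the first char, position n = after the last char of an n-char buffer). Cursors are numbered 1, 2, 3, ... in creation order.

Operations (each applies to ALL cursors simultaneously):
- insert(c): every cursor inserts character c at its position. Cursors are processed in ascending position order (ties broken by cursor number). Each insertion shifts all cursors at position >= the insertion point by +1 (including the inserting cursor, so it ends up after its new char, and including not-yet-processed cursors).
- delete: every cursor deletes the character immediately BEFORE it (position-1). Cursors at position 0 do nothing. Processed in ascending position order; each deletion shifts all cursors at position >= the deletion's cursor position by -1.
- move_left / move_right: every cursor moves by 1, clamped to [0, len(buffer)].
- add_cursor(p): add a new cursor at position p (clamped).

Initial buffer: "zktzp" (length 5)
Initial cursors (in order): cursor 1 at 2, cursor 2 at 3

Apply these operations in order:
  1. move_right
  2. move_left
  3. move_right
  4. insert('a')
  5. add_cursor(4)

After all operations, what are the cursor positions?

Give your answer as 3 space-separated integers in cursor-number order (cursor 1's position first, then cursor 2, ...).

After op 1 (move_right): buffer="zktzp" (len 5), cursors c1@3 c2@4, authorship .....
After op 2 (move_left): buffer="zktzp" (len 5), cursors c1@2 c2@3, authorship .....
After op 3 (move_right): buffer="zktzp" (len 5), cursors c1@3 c2@4, authorship .....
After op 4 (insert('a')): buffer="zktazap" (len 7), cursors c1@4 c2@6, authorship ...1.2.
After op 5 (add_cursor(4)): buffer="zktazap" (len 7), cursors c1@4 c3@4 c2@6, authorship ...1.2.

Answer: 4 6 4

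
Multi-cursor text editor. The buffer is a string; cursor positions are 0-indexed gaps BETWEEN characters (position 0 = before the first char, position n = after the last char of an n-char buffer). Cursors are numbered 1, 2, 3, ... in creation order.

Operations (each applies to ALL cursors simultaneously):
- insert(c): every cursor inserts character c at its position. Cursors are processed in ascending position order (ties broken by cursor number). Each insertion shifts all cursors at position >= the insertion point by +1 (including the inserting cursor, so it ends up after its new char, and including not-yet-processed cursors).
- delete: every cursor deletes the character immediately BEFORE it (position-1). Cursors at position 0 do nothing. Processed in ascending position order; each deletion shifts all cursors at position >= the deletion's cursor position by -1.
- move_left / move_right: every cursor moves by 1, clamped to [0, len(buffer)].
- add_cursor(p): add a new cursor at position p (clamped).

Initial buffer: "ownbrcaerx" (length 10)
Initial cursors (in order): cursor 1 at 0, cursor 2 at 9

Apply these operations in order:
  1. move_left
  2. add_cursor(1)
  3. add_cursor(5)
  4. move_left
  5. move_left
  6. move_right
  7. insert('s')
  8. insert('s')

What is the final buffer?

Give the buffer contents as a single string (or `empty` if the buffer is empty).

After op 1 (move_left): buffer="ownbrcaerx" (len 10), cursors c1@0 c2@8, authorship ..........
After op 2 (add_cursor(1)): buffer="ownbrcaerx" (len 10), cursors c1@0 c3@1 c2@8, authorship ..........
After op 3 (add_cursor(5)): buffer="ownbrcaerx" (len 10), cursors c1@0 c3@1 c4@5 c2@8, authorship ..........
After op 4 (move_left): buffer="ownbrcaerx" (len 10), cursors c1@0 c3@0 c4@4 c2@7, authorship ..........
After op 5 (move_left): buffer="ownbrcaerx" (len 10), cursors c1@0 c3@0 c4@3 c2@6, authorship ..........
After op 6 (move_right): buffer="ownbrcaerx" (len 10), cursors c1@1 c3@1 c4@4 c2@7, authorship ..........
After op 7 (insert('s')): buffer="osswnbsrcaserx" (len 14), cursors c1@3 c3@3 c4@7 c2@11, authorship .13...4...2...
After op 8 (insert('s')): buffer="osssswnbssrcasserx" (len 18), cursors c1@5 c3@5 c4@10 c2@15, authorship .1313...44...22...

Answer: osssswnbssrcasserx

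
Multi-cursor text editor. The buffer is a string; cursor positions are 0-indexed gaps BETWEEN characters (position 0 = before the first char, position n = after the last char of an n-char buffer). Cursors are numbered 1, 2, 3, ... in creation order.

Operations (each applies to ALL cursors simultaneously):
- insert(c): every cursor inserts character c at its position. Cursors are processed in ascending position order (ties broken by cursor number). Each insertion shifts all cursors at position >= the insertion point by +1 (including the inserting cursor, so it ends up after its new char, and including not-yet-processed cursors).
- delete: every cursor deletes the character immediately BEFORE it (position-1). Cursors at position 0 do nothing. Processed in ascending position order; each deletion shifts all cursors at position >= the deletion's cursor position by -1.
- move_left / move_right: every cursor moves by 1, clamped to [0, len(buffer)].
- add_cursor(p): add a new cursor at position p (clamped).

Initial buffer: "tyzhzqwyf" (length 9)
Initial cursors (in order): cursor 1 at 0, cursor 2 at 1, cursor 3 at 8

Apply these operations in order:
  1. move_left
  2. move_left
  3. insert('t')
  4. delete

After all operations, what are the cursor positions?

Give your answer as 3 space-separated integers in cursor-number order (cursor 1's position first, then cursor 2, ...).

After op 1 (move_left): buffer="tyzhzqwyf" (len 9), cursors c1@0 c2@0 c3@7, authorship .........
After op 2 (move_left): buffer="tyzhzqwyf" (len 9), cursors c1@0 c2@0 c3@6, authorship .........
After op 3 (insert('t')): buffer="tttyzhzqtwyf" (len 12), cursors c1@2 c2@2 c3@9, authorship 12......3...
After op 4 (delete): buffer="tyzhzqwyf" (len 9), cursors c1@0 c2@0 c3@6, authorship .........

Answer: 0 0 6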